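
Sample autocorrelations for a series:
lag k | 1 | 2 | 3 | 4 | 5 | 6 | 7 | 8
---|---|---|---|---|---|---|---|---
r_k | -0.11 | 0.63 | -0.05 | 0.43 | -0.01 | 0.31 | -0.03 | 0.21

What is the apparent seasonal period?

2

The largest autocorrelation is r_2 = 0.63, with weaker echoes at lags 4 (0.43), 6 (0.31) and 8 (0.21); the remaining lags stay at or below -0.01.
The dominant spike at lag 2 indicates a seasonal period of 2.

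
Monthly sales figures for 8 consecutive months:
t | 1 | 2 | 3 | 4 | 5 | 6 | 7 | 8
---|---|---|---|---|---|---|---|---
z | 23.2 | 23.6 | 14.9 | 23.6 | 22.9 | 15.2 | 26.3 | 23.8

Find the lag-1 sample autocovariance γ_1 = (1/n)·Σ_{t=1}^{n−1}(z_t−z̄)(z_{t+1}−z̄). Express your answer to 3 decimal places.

Mean z̄ = (23.2 + 23.6 + 14.9 + 23.6 + 22.9 + 15.2 + 26.3 + 23.8)/8 = 21.6875
Deviations: 1.5125, 1.9125, -6.7875, 1.9125, 1.2125, -6.4875, 4.6125, 2.1125
Σ_{t=1}^{7}(z_t−z̄)(z_{t+1}−z̄) = -48.7964
γ_1 = -48.7964 / 8 = -6.100

-6.100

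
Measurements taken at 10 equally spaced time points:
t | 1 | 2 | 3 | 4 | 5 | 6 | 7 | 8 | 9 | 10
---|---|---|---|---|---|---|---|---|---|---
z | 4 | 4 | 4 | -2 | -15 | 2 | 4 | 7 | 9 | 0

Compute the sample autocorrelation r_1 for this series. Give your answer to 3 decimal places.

0.246

Mean z̄ = (4 + 4 + 4 − 2 − 15 + 2 + 4 + 7 + 9 + 0)/10 = 1.7000
Numerator Σ_{t=1}^{9}(z_t−z̄)(z_{t+1}−z̄) = 98.0100
Denominator Σ(z_t−z̄)² = 398.1000
r_1 = 98.0100 / 398.1000 = 0.246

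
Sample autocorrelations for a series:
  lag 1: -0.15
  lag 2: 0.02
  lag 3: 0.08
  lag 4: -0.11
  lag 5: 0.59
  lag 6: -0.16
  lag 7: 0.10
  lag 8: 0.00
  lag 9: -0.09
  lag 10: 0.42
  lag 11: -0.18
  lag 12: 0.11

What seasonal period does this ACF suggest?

The largest autocorrelation is r_5 = 0.59, with a weaker echo at lag 10 (0.42); the remaining lags stay at or below 0.11.
The dominant spike at lag 5 indicates a seasonal period of 5.

5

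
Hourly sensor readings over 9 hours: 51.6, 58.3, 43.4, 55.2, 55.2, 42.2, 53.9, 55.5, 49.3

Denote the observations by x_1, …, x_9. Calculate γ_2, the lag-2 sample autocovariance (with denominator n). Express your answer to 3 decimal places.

-8.081

Mean x̄ = (51.6 + 58.3 + 43.4 + 55.2 + 55.2 + 42.2 + 53.9 + 55.5 + 49.3)/9 = 51.6222
Σ_{t=1}^{7}(x_t−x̄)(x_{t+2}−x̄) = -72.7310
γ_2 = -72.7310 / 9 = -8.081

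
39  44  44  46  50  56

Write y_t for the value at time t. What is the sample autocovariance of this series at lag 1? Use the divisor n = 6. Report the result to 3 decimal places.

Mean ȳ = (39 + 44 + 44 + 46 + 50 + 56)/6 = 46.5000
Deviations: -7.5000, -2.5000, -2.5000, -0.5000, 3.5000, 9.5000
Σ_{t=1}^{5}(y_t−ȳ)(y_{t+1}−ȳ) = 57.7500
γ_1 = 57.7500 / 6 = 9.625

9.625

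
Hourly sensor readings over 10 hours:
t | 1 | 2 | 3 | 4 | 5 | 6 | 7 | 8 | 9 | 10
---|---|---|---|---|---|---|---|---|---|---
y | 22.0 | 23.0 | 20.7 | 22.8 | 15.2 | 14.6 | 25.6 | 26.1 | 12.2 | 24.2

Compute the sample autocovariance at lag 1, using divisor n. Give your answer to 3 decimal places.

-5.442

Mean ȳ = (22.0 + 23.0 + 20.7 + 22.8 + 15.2 + 14.6 + 25.6 + 26.1 + 12.2 + 24.2)/10 = 20.6400
Σ_{t=1}^{9}(y_t−ȳ)(y_{t+1}−ȳ) = -54.4176
γ_1 = -54.4176 / 10 = -5.442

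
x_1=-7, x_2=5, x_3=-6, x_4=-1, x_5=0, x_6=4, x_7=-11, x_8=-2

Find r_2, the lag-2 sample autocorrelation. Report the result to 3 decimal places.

Mean x̄ = (-7 + 5 − 6 − 1 + 0 + 4 − 11 − 2)/8 = -2.2500
Deviations from mean: -4.7500, 7.2500, -3.7500, 1.2500, 2.2500, 6.2500, -8.7500, 0.2500
Σ(x_t−x̄)(x_{t+2}−x̄) = (17.8125) + (9.0625) + (-8.4375) + (7.8125) + (-19.6875) + (1.5625) = 8.1250
Denominator Σ(x_t−x̄)² = 211.5000
r_2 = 8.1250 / 211.5000 = 0.038

0.038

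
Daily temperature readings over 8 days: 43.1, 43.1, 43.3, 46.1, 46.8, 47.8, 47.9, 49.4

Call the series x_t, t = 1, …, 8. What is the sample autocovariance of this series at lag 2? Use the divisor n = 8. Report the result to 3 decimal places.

1.649

Mean x̄ = (43.1 + 43.1 + 43.3 + 46.1 + 46.8 + 47.8 + 47.9 + 49.4)/8 = 45.9375
Σ_{t=1}^{6}(x_t−x̄)(x_{t+2}−x̄) = 13.1922
γ_2 = 13.1922 / 8 = 1.649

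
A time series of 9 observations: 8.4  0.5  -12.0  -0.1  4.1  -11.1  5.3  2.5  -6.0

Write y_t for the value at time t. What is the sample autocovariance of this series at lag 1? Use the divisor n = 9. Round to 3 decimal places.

-13.117

Mean ȳ = (8.4 + 0.5 − 12.0 − 0.1 + 4.1 − 11.1 + 5.3 + 2.5 − 6.0)/9 = -0.9333
Σ_{t=1}^{8}(y_t−ȳ)(y_{t+1}−ȳ) = -118.0511
γ_1 = -118.0511 / 9 = -13.117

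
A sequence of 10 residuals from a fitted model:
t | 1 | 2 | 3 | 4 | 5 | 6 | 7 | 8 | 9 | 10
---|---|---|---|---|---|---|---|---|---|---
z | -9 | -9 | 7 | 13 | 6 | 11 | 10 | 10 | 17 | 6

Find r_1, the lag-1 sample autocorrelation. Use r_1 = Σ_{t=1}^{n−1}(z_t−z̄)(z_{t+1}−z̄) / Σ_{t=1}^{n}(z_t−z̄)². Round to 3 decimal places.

Mean z̄ = (-9 − 9 + 7 + 13 + 6 + 11 + 10 + 10 + 17 + 6)/10 = 6.2000
Numerator Σ_{t=1}^{9}(z_t−z̄)(z_{t+1}−z̄) = 293.5600
Denominator Σ(z_t−z̄)² = 677.6000
r_1 = 293.5600 / 677.6000 = 0.433

0.433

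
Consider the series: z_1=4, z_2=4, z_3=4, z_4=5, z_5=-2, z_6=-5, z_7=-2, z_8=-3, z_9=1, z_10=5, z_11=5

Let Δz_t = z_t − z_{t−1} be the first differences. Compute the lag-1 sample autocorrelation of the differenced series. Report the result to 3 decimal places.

0.138

First differences Δz: 0, 0, 1, -7, -3, 3, -1, 4, 4, 0
Mean of differences = 0.1000
Numerator Σ(Δz_t−Δz̄)(Δz_{t+1}−Δz̄) = 13.8900
Denominator Σ(Δz_t−Δz̄)² = 100.9000
r_1(Δz) = 13.8900 / 100.9000 = 0.138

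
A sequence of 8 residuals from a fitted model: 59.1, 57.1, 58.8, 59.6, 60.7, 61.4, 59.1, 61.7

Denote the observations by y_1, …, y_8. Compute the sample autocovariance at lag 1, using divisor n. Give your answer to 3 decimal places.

0.419

Mean ȳ = (59.1 + 57.1 + 58.8 + 59.6 + 60.7 + 61.4 + 59.1 + 61.7)/8 = 59.6875
Σ_{t=1}^{7}(y_t−ȳ)(y_{t+1}−ȳ) = 3.3511
γ_1 = 3.3511 / 8 = 0.419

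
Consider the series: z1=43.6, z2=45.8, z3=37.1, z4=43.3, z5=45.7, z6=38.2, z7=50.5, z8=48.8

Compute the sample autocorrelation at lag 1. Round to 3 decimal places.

-0.166

Mean z̄ = (43.6 + 45.8 + 37.1 + 43.3 + 45.7 + 38.2 + 50.5 + 48.8)/8 = 44.1250
Deviations from mean: -0.5250, 1.6750, -7.0250, -0.8250, 1.5750, -5.9250, 6.3750, 4.6750
Σ(z_t−z̄)(z_{t+1}−z̄) = (-0.8794) + (-11.7669) + (5.7956) + (-1.2994) + (-9.3319) + (-37.7719) + (29.8031) = -25.4506
Denominator Σ(z_t−z̄)² = 153.1950
r_1 = -25.4506 / 153.1950 = -0.166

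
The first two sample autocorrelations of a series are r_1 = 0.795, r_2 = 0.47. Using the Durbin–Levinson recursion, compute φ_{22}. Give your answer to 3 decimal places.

-0.440

φ_{22} = (r_2 − r_1²) / (1 − r_1²)
r_1² = (0.795)² = 0.632025
Numerator = 0.47 − 0.6320 = -0.1620; denominator = 1 − 0.6320 = 0.3680
φ_{22} = -0.1620 / 0.3680 = -0.440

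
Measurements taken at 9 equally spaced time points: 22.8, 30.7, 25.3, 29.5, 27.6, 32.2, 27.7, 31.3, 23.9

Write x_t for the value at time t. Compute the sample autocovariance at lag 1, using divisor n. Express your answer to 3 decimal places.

-4.726

Mean x̄ = (22.8 + 30.7 + 25.3 + 29.5 + 27.6 + 32.2 + 27.7 + 31.3 + 23.9)/9 = 27.8889
Σ_{t=1}^{8}(x_t−x̄)(x_{t+1}−x̄) = -42.5301
γ_1 = -42.5301 / 9 = -4.726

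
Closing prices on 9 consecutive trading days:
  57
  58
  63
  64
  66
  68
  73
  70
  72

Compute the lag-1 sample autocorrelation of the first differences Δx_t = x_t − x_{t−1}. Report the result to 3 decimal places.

-0.468

First differences Δx: 1, 5, 1, 2, 2, 5, -3, 2
Mean of differences = 1.8750
Numerator Σ(Δx_t−Δx̄)(Δx_{t+1}−Δx̄) = -21.0156
Denominator Σ(Δx_t−Δx̄)² = 44.8750
r_1(Δx) = -21.0156 / 44.8750 = -0.468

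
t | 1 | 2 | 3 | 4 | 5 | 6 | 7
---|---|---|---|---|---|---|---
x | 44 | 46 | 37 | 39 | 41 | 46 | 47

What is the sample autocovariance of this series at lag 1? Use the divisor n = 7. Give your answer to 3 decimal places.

3.160

Mean x̄ = (44 + 46 + 37 + 39 + 41 + 46 + 47)/7 = 42.8571
Σ_{t=1}^{6}(x_t−x̄)(x_{t+1}−x̄) = 22.1224
γ_1 = 22.1224 / 7 = 3.160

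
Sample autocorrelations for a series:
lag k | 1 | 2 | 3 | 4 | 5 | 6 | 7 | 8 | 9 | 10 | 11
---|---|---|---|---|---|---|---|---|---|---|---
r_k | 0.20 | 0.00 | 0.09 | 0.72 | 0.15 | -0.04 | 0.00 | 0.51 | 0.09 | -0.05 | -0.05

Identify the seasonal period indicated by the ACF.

4

The largest autocorrelation is r_4 = 0.72, with a weaker echo at lag 8 (0.51); the remaining lags stay at or below 0.20. The elevated value at lag 1 (0.20), dropping to 0.00 at lag 2, reflects decaying short-term dependence rather than seasonality.
The dominant spike at lag 4 indicates a seasonal period of 4.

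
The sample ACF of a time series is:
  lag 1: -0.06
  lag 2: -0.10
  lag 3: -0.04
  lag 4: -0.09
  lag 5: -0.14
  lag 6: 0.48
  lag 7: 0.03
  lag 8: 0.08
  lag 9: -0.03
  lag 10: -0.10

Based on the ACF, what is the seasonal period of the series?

The largest autocorrelation is r_6 = 0.48; the remaining lags stay at or below 0.08.
The dominant spike at lag 6 indicates a seasonal period of 6.

6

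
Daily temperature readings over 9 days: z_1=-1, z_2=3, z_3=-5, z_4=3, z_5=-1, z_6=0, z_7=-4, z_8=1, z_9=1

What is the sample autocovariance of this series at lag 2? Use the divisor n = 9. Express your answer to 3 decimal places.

1.827

Mean z̄ = (-1 + 3 − 5 + 3 − 1 + 0 − 4 + 1 + 1)/9 = -0.3333
Σ_{t=1}^{7}(z_t−z̄)(z_{t+2}−z̄) = 16.4444
γ_2 = 16.4444 / 9 = 1.827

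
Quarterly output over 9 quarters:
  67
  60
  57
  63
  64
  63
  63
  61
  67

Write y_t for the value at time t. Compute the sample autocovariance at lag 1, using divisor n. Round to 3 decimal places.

Mean ȳ = (67 + 60 + 57 + 63 + 64 + 63 + 63 + 61 + 67)/9 = 62.7778
Σ_{t=1}^{8}(y_t−ȳ)(y_{t+1}−ȳ) = -4.2716
γ_1 = -4.2716 / 9 = -0.475

-0.475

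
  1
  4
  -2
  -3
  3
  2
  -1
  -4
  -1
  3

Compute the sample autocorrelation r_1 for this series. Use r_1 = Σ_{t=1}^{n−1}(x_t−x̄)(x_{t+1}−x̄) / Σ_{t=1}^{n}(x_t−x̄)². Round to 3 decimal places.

Mean x̄ = (1 + 4 − 2 − 3 + 3 + 2 − 1 − 4 − 1 + 3)/10 = 0.2000
Numerator Σ_{t=1}^{9}(x_t−x̄)(x_{t+1}−x̄) = 2.3600
Denominator Σ(x_t−x̄)² = 69.6000
r_1 = 2.3600 / 69.6000 = 0.034

0.034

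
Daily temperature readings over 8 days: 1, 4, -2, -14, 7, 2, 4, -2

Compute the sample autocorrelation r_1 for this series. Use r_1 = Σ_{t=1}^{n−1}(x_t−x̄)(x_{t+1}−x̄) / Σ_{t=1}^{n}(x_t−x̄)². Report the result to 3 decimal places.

Mean x̄ = (1 + 4 − 2 − 14 + 7 + 2 + 4 − 2)/8 = 0.0000
Numerator Σ_{t=1}^{7}(x_t−x̄)(x_{t+1}−x̄) = -60.0000
Denominator Σ(x_t−x̄)² = 290.0000
r_1 = -60.0000 / 290.0000 = -0.207

-0.207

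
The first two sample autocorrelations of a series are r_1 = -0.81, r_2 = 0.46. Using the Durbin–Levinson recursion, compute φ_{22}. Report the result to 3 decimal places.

φ_{22} = (r_2 − r_1²) / (1 − r_1²)
r_1² = (-0.81)² = 0.6561
Numerator = 0.46 − 0.6561 = -0.1961; denominator = 1 − 0.6561 = 0.3439
φ_{22} = -0.1961 / 0.3439 = -0.570

-0.570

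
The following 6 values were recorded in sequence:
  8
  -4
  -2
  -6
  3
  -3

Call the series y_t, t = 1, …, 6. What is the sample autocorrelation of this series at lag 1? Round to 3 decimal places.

Mean ȳ = (8 − 4 − 2 − 6 + 3 − 3)/6 = -0.6667
Numerator Σ_{t=1}^{5}(y_t−ȳ)(y_{t+1}−ȳ) = -45.4444
Denominator Σ(y_t−ȳ)² = 135.3333
r_1 = -45.4444 / 135.3333 = -0.336

-0.336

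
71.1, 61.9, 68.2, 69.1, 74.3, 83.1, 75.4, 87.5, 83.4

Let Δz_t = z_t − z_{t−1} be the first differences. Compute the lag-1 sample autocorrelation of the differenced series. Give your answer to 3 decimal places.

-0.587

First differences Δz: -9.2, 6.3, 0.9, 5.2, 8.8, -7.7, 12.1, -4.1
Mean of differences = 1.5375
Numerator Σ(Δz_t−Δz̄)(Δz_{t+1}−Δz̄) = -254.1139
Denominator Σ(Δz_t−Δz̄)² = 433.2188
r_1(Δz) = -254.1139 / 433.2188 = -0.587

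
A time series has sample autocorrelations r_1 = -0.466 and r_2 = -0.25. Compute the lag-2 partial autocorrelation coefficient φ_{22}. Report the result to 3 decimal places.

-0.597

φ_{22} = (r_2 − r_1²) / (1 − r_1²)
r_1² = (-0.466)² = 0.217156
Numerator = -0.25 − 0.2172 = -0.4672; denominator = 1 − 0.2172 = 0.7828
φ_{22} = -0.4672 / 0.7828 = -0.597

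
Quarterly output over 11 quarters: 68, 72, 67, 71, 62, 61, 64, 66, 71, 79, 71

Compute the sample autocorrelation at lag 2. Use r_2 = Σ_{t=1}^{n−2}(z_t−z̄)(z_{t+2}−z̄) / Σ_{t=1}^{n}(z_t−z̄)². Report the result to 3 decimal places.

Mean z̄ = (68 + 72 + 67 + 71 + 62 + 61 + 64 + 66 + 71 + 79 + 71)/11 = 68.3636
Numerator Σ_{t=1}^{9}(z_t−z̄)(z_{t+2}−z̄) = 14.8264
Denominator Σ(z_t−z̄)² = 268.5455
r_2 = 14.8264 / 268.5455 = 0.055

0.055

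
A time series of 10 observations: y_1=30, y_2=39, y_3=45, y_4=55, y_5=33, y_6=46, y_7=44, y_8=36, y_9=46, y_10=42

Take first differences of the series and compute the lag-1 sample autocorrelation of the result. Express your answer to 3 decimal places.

-0.514

First differences Δy: 9, 6, 10, -22, 13, -2, -8, 10, -4
Mean of differences = 1.3333
Numerator Σ(Δy_t−Δȳ)(Δy_{t+1}−Δȳ) = -533.1111
Denominator Σ(Δy_t−Δȳ)² = 1038.0000
r_1(Δy) = -533.1111 / 1038.0000 = -0.514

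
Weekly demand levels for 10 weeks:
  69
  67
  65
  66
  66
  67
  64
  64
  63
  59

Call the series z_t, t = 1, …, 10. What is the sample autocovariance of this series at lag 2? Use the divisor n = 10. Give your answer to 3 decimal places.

Mean z̄ = (69 + 67 + 65 + 66 + 66 + 67 + 64 + 64 + 63 + 59)/10 = 65.0000
Σ_{t=1}^{8}(z_t−z̄)(z_{t+2}−z̄) = 9.0000
γ_2 = 9.0000 / 10 = 0.900

0.900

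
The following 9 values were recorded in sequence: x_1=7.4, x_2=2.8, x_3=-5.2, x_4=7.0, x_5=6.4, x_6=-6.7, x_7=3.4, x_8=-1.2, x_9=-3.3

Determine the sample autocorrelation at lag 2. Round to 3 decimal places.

Mean x̄ = (7.4 + 2.8 − 5.2 + 7.0 + 6.4 − 6.7 + 3.4 − 1.2 − 3.3)/9 = 1.1778
Σ(x_t−x̄)(x_{t+2}−x̄) = (-39.6840) + (9.4449) + (-33.3062) + (-45.8662) + (11.6049) + (18.7316) + (-9.9506) = -89.0254
Denominator Σ(x_t−x̄)² = 235.8956
r_2 = -89.0254 / 235.8956 = -0.377

-0.377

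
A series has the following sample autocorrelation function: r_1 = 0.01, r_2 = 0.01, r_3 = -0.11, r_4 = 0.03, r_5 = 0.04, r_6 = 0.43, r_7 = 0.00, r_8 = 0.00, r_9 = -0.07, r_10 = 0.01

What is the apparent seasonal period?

The largest autocorrelation is r_6 = 0.43; the remaining lags stay at or below 0.04.
The dominant spike at lag 6 indicates a seasonal period of 6.

6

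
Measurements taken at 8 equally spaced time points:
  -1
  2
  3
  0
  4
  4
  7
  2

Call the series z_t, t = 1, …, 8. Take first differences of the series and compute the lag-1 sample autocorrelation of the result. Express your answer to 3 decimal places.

-0.433

First differences Δz: 3, 1, -3, 4, 0, 3, -5
Mean of differences = 0.4286
Numerator Σ(Δz_t−Δz̄)(Δz_{t+1}−Δz̄) = -29.3265
Denominator Σ(Δz_t−Δz̄)² = 67.7143
r_1(Δz) = -29.3265 / 67.7143 = -0.433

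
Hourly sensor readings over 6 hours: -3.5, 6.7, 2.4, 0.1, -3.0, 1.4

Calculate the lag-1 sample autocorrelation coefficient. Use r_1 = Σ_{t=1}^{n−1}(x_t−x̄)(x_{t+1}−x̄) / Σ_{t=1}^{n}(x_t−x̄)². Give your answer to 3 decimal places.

-0.230

Mean x̄ = (-3.5 + 6.7 + 2.4 + 0.1 − 3.0 + 1.4)/6 = 0.6833
Deviations from mean: -4.1833, 6.0167, 1.7167, -0.5833, -3.6833, 0.7167
Σ(x_t−x̄)(x_{t+1}−x̄) = (-25.1697) + (10.3286) + (-1.0014) + (2.1486) + (-2.6397) = -16.3336
Denominator Σ(x_t−x̄)² = 71.0683
r_1 = -16.3336 / 71.0683 = -0.230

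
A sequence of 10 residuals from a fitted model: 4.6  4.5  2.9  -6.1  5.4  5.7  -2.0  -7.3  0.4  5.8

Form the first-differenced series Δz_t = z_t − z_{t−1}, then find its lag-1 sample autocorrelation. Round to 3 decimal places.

First differences Δz: -0.1, -1.6, -9.0, 11.5, 0.3, -7.7, -5.3, 7.7, 5.4
Mean of differences = 0.1333
Numerator Σ(Δz_t−Δz̄)(Δz_{t+1}−Δz̄) = -45.6911
Denominator Σ(Δz_t−Δz̄)² = 391.5800
r_1(Δz) = -45.6911 / 391.5800 = -0.117

-0.117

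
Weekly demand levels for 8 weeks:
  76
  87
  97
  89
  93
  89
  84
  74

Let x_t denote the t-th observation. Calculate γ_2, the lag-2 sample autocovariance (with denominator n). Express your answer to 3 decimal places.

-9.254

Mean x̄ = (76 + 87 + 97 + 89 + 93 + 89 + 84 + 74)/8 = 86.1250
Deviations: -10.1250, 0.8750, 10.8750, 2.8750, 6.8750, 2.8750, -2.1250, -12.1250
Σ_{t=1}^{6}(x_t−x̄)(x_{t+2}−x̄) = -74.0313
γ_2 = -74.0313 / 8 = -9.254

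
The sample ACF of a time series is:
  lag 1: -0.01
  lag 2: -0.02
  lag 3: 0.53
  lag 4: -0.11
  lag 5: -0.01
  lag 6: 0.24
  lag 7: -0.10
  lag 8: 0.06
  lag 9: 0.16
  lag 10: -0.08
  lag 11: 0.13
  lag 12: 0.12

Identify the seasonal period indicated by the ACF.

3

The largest autocorrelation is r_3 = 0.53, with weaker echoes at lags 6 (0.24) and 9 (0.16); the remaining lags stay at or below 0.13.
The dominant spike at lag 3 indicates a seasonal period of 3.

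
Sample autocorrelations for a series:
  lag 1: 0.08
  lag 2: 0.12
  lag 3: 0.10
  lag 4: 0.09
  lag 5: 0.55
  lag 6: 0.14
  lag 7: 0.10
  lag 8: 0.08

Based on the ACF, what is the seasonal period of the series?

The largest autocorrelation is r_5 = 0.55; the remaining lags stay at or below 0.14.
The dominant spike at lag 5 indicates a seasonal period of 5.

5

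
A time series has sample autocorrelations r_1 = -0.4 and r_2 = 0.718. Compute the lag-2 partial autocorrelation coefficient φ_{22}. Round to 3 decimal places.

0.664

φ_{22} = (r_2 − r_1²) / (1 − r_1²)
r_1² = (-0.4)² = 0.16
Numerator = 0.718 − 0.1600 = 0.5580; denominator = 1 − 0.1600 = 0.8400
φ_{22} = 0.5580 / 0.8400 = 0.664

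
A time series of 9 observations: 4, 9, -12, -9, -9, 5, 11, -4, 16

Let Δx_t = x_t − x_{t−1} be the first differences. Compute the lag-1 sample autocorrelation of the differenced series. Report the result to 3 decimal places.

First differences Δx: 5, -21, 3, 0, 14, 6, -15, 20
Mean of differences = 1.5000
Numerator Σ(Δx_t−Δx̄)(Δx_{t+1}−Δx̄) = -456.7500
Denominator Σ(Δx_t−Δx̄)² = 1314.0000
r_1(Δx) = -456.7500 / 1314.0000 = -0.348

-0.348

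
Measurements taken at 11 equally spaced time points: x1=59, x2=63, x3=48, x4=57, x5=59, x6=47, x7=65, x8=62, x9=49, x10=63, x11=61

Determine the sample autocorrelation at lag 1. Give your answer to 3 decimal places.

Mean x̄ = (59 + 63 + 48 + 57 + 59 + 47 + 65 + 62 + 49 + 63 + 61)/11 = 57.5455
Numerator Σ_{t=1}^{10}(x_t−x̄)(x_{t+1}−x̄) = -166.2975
Denominator Σ(x_t−x̄)² = 426.7273
r_1 = -166.2975 / 426.7273 = -0.390

-0.390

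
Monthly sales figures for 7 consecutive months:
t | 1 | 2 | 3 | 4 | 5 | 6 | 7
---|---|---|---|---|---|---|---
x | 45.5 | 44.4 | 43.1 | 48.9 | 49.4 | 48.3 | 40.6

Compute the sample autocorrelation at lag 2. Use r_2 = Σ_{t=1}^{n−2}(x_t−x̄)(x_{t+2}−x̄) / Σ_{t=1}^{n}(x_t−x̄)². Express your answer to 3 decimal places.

-0.368

Mean x̄ = (45.5 + 44.4 + 43.1 + 48.9 + 49.4 + 48.3 + 40.6)/7 = 45.7429
Deviations from mean: -0.2429, -1.3429, -2.6429, 3.1571, 3.6571, 2.5571, -5.1429
Σ(x_t−x̄)(x_{t+2}−x̄) = (0.6418) + (-4.2396) + (-9.6653) + (8.0733) + (-18.8082) = -23.9980
Denominator Σ(x_t−x̄)² = 65.1771
r_2 = -23.9980 / 65.1771 = -0.368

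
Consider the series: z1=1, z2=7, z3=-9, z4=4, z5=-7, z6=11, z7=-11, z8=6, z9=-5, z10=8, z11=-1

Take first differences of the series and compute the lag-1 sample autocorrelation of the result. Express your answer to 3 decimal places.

-0.908

First differences Δz: 6, -16, 13, -11, 18, -22, 17, -11, 13, -9
Mean of differences = -0.2000
Numerator Σ(Δz_t−Δz̄)(Δz_{t+1}−Δz̄) = -1861.8400
Denominator Σ(Δz_t−Δz̄)² = 2049.6000
r_1(Δz) = -1861.8400 / 2049.6000 = -0.908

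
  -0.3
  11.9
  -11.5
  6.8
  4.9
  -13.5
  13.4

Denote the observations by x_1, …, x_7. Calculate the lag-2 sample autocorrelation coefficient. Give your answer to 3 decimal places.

Mean x̄ = (-0.3 + 11.9 − 11.5 + 6.8 + 4.9 − 13.5 + 13.4)/7 = 1.6714
Deviations from mean: -1.9714, 10.2286, -13.1714, 5.1286, 3.2286, -15.1714, 11.7286
Σ(x_t−x̄)(x_{t+2}−x̄) = (25.9665) + (52.4580) + (-42.5249) + (-77.8078) + (37.8665) = -4.0416
Denominator Σ(x_t−x̄)² = 686.4543
r_2 = -4.0416 / 686.4543 = -0.006

-0.006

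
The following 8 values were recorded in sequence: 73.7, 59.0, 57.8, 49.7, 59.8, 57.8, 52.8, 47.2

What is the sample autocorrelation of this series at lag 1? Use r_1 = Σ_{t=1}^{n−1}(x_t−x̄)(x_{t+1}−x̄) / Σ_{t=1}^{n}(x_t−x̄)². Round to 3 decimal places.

0.109

Mean x̄ = (73.7 + 59.0 + 57.8 + 49.7 + 59.8 + 57.8 + 52.8 + 47.2)/8 = 57.2250
Σ(x_t−x̄)(x_{t+1}−x̄) = (29.2431) + (1.0206) + (-4.3269) + (-19.3769) + (1.4806) + (-2.5444) + (44.3606) = 49.8569
Denominator Σ(x_t−x̄)² = 458.5750
r_1 = 49.8569 / 458.5750 = 0.109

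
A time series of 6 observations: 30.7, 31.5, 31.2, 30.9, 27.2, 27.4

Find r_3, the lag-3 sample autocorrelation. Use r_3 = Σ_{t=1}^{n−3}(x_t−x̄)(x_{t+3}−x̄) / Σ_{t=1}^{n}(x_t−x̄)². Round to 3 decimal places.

-0.350

Mean x̄ = (30.7 + 31.5 + 31.2 + 30.9 + 27.2 + 27.4)/6 = 29.8167
Deviations from mean: 0.8833, 1.6833, 1.3833, 1.0833, -2.6167, -2.4167
Numerator Σ_{t=1}^{3}(x_t−x̄)(x_{t+3}−x̄) = -6.7908
Denominator Σ(x_t−x̄)² = 19.3883
r_3 = -6.7908 / 19.3883 = -0.350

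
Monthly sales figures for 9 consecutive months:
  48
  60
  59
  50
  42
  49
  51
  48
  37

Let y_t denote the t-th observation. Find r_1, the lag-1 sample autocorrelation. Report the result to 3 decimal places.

Mean ȳ = (48 + 60 + 59 + 50 + 42 + 49 + 51 + 48 + 37)/9 = 49.3333
Numerator Σ_{t=1}^{8}(y_t−ȳ)(y_{t+1}−ȳ) = 106.5556
Denominator Σ(y_t−ȳ)² = 420.0000
r_1 = 106.5556 / 420.0000 = 0.254

0.254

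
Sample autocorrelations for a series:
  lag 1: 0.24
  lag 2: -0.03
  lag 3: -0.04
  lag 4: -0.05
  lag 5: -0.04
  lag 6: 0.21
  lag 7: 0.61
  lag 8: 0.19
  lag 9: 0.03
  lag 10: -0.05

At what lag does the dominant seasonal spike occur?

The largest autocorrelation is r_7 = 0.61; the remaining lags stay at or below 0.24.
The dominant spike at lag 7 indicates a seasonal period of 7.

7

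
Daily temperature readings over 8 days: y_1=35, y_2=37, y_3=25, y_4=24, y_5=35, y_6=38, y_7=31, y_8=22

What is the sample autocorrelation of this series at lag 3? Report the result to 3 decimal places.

Mean ȳ = (35 + 37 + 25 + 24 + 35 + 38 + 31 + 22)/8 = 30.8750
Deviations from mean: 4.1250, 6.1250, -5.8750, -6.8750, 4.1250, 7.1250, 0.1250, -8.8750
Σ(y_t−ȳ)(y_{t+3}−ȳ) = (-28.3594) + (25.2656) + (-41.8594) + (-0.8594) + (-36.6094) = -82.4219
Denominator Σ(y_t−ȳ)² = 282.8750
r_3 = -82.4219 / 282.8750 = -0.291

-0.291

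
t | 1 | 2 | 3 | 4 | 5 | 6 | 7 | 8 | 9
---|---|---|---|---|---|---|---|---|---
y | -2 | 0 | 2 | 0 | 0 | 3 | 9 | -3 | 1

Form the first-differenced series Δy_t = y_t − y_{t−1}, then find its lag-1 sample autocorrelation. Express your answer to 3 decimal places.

-0.468

First differences Δy: 2, 2, -2, 0, 3, 6, -12, 4
Mean of differences = 0.3750
Numerator Σ(Δy_t−Δȳ)(Δy_{t+1}−Δȳ) = -101.0156
Denominator Σ(Δy_t−Δȳ)² = 215.8750
r_1(Δy) = -101.0156 / 215.8750 = -0.468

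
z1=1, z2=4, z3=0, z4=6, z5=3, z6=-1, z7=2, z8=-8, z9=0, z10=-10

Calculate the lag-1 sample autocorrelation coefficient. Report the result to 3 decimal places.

0.012

Mean z̄ = (1 + 4 + 0 + 6 + 3 − 1 + 2 − 8 + 0 − 10)/10 = -0.3000
Numerator Σ_{t=1}^{9}(z_t−z̄)(z_{t+1}−z̄) = 2.7100
Denominator Σ(z_t−z̄)² = 230.1000
r_1 = 2.7100 / 230.1000 = 0.012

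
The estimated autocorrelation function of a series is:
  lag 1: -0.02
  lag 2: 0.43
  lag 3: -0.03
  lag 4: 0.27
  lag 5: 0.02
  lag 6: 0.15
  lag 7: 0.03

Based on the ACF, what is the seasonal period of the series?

2

The largest autocorrelation is r_2 = 0.43, with weaker echoes at lags 4 (0.27) and 6 (0.15); the remaining lags stay at or below 0.03.
The dominant spike at lag 2 indicates a seasonal period of 2.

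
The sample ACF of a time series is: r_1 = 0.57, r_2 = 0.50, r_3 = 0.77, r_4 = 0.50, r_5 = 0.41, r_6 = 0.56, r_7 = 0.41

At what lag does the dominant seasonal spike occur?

The largest autocorrelation is r_3 = 0.77; the remaining lags stay at or below 0.57. The elevated value at lag 1 (0.57), dropping to 0.50 at lag 2, reflects decaying short-term dependence rather than seasonality.
The dominant spike at lag 3 indicates a seasonal period of 3.

3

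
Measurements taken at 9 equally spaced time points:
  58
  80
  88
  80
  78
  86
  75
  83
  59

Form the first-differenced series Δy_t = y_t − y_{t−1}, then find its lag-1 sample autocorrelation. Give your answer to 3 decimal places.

First differences Δy: 22, 8, -8, -2, 8, -11, 8, -24
Mean of differences = 0.1250
Numerator Σ(Δy_t−Δȳ)(Δy_{t+1}−Δȳ) = -256.3906
Denominator Σ(Δy_t−Δȳ)² = 1440.8750
r_1(Δy) = -256.3906 / 1440.8750 = -0.178

-0.178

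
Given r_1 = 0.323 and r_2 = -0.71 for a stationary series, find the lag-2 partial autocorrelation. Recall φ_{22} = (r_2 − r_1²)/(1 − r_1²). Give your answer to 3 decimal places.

φ_{22} = (r_2 − r_1²) / (1 − r_1²)
r_1² = (0.323)² = 0.104329
Numerator = -0.71 − 0.1043 = -0.8143; denominator = 1 − 0.1043 = 0.8957
φ_{22} = -0.8143 / 0.8957 = -0.909

-0.909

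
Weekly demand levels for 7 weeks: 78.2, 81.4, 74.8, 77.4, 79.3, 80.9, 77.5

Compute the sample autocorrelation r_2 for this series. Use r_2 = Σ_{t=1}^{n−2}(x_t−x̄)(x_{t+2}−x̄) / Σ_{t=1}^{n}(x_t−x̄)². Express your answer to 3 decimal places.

-0.275

Mean x̄ = (78.2 + 81.4 + 74.8 + 77.4 + 79.3 + 80.9 + 77.5)/7 = 78.5000
Deviations from mean: -0.3000, 2.9000, -3.7000, -1.1000, 0.8000, 2.4000, -1.0000
Σ(x_t−x̄)(x_{t+2}−x̄) = (1.1100) + (-3.1900) + (-2.9600) + (-2.6400) + (-0.8000) = -8.4800
Denominator Σ(x_t−x̄)² = 30.8000
r_2 = -8.4800 / 30.8000 = -0.275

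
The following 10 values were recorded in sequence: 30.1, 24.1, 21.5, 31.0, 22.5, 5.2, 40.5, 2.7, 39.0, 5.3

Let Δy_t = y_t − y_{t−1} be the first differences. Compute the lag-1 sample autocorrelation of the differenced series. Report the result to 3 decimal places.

-0.800

First differences Δy: -6.0, -2.6, 9.5, -8.5, -17.3, 35.3, -37.8, 36.3, -33.7
Mean of differences = -2.7556
Numerator Σ(Δy_t−Δȳ)(Δy_{t+1}−Δȳ) = -4449.8153
Denominator Σ(Δy_t−Δȳ)² = 5564.5222
r_1(Δy) = -4449.8153 / 5564.5222 = -0.800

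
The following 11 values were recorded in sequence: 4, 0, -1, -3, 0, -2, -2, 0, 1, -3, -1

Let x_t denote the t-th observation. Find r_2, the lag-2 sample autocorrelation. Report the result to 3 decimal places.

-0.155

Mean x̄ = (4 + 0 − 1 − 3 + 0 − 2 − 2 + 0 + 1 − 3 − 1)/11 = -0.6364
Numerator Σ_{t=1}^{9}(x_t−x̄)(x_{t+2}−x̄) = -6.2645
Denominator Σ(x_t−x̄)² = 40.5455
r_2 = -6.2645 / 40.5455 = -0.155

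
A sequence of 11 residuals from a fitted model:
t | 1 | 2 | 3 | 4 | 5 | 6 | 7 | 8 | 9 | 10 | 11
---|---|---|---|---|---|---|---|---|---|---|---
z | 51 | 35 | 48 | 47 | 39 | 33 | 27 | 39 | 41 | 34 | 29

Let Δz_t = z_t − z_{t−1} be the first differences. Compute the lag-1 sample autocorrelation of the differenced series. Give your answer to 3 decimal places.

-0.222

First differences Δz: -16, 13, -1, -8, -6, -6, 12, 2, -7, -5
Mean of differences = -2.2000
Numerator Σ(Δz_t−Δz̄)(Δz_{t+1}−Δz̄) = -163.0400
Denominator Σ(Δz_t−Δz̄)² = 735.6000
r_1(Δz) = -163.0400 / 735.6000 = -0.222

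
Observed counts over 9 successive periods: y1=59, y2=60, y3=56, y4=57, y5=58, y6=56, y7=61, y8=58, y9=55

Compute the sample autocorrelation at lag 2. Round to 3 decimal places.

-0.366

Mean ȳ = (59 + 60 + 56 + 57 + 58 + 56 + 61 + 58 + 55)/9 = 57.7778
Numerator Σ_{t=1}^{7}(y_t−ȳ)(y_{t+2}−ȳ) = -11.5432
Denominator Σ(y_t−ȳ)² = 31.5556
r_2 = -11.5432 / 31.5556 = -0.366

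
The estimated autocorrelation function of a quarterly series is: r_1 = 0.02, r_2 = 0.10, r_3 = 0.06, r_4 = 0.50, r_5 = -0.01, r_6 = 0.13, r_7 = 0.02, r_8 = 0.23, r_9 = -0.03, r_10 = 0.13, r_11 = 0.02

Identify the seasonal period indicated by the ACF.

4

The largest autocorrelation is r_4 = 0.50, with a weaker echo at lag 8 (0.23); the remaining lags stay at or below 0.13.
The dominant spike at lag 4 indicates a seasonal period of 4.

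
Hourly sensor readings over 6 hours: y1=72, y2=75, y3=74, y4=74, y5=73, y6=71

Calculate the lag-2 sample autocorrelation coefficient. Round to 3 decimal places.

-0.128

Mean ȳ = (72 + 75 + 74 + 74 + 73 + 71)/6 = 73.1667
Deviations from mean: -1.1667, 1.8333, 0.8333, 0.8333, -0.1667, -2.1667
Numerator Σ_{t=1}^{4}(y_t−ȳ)(y_{t+2}−ȳ) = -1.3889
Denominator Σ(y_t−ȳ)² = 10.8333
r_2 = -1.3889 / 10.8333 = -0.128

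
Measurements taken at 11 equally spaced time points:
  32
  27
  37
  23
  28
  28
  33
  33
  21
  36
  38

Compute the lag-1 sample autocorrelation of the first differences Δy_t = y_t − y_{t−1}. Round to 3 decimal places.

First differences Δy: -5, 10, -14, 5, 0, 5, 0, -12, 15, 2
Mean of differences = 0.6000
Numerator Σ(Δy_t−Δȳ)(Δy_{t+1}−Δȳ) = -415.7600
Denominator Σ(Δy_t−Δȳ)² = 740.4000
r_1(Δy) = -415.7600 / 740.4000 = -0.562

-0.562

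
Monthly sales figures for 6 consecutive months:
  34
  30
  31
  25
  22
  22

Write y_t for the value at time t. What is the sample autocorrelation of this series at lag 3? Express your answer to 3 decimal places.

Mean ȳ = (34 + 30 + 31 + 25 + 22 + 22)/6 = 27.3333
Σ(y_t−ȳ)(y_{t+3}−ȳ) = (-15.5556) + (-14.2222) + (-19.5556) = -49.3333
Denominator Σ(y_t−ȳ)² = 127.3333
r_3 = -49.3333 / 127.3333 = -0.387

-0.387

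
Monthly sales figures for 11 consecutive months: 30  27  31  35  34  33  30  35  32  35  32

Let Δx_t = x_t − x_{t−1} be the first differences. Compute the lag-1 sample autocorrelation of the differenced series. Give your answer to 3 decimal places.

-0.441

First differences Δx: -3, 4, 4, -1, -1, -3, 5, -3, 3, -3
Mean of differences = 0.2000
Numerator Σ(Δx_t−Δx̄)(Δx_{t+1}−Δx̄) = -45.6400
Denominator Σ(Δx_t−Δx̄)² = 103.6000
r_1(Δx) = -45.6400 / 103.6000 = -0.441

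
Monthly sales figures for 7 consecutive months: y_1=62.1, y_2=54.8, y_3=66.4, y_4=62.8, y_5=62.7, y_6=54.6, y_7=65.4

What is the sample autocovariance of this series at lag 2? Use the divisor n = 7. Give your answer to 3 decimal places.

-0.357

Mean ȳ = (62.1 + 54.8 + 66.4 + 62.8 + 62.7 + 54.6 + 65.4)/7 = 61.2571
Σ_{t=1}^{5}(y_t−ȳ)(y_{t+2}−ȳ) = -2.5008
γ_2 = -2.5008 / 7 = -0.357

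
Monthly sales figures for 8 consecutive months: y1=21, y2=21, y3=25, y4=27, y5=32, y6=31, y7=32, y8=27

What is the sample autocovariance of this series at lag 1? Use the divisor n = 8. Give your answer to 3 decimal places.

11.000

Mean ȳ = (21 + 21 + 25 + 27 + 32 + 31 + 32 + 27)/8 = 27.0000
Σ_{t=1}^{7}(y_t−ȳ)(y_{t+1}−ȳ) = 88.0000
γ_1 = 88.0000 / 8 = 11.000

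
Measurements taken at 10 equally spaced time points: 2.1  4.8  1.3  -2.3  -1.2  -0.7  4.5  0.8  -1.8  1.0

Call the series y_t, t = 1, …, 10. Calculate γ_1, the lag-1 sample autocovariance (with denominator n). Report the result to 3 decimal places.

Mean ȳ = (2.1 + 4.8 + 1.3 − 2.3 − 1.2 − 0.7 + 4.5 + 0.8 − 1.8 + 1.0)/10 = 0.8500
Σ_{t=1}^{9}(y_t−ȳ)(y_{t+1}−ȳ) = 8.8275
γ_1 = 8.8275 / 10 = 0.883

0.883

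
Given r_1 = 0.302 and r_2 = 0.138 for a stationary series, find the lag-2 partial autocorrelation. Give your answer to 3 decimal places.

0.051

φ_{22} = (r_2 − r_1²) / (1 − r_1²)
r_1² = (0.302)² = 0.091204
Numerator = 0.138 − 0.0912 = 0.0468; denominator = 1 − 0.0912 = 0.9088
φ_{22} = 0.0468 / 0.9088 = 0.051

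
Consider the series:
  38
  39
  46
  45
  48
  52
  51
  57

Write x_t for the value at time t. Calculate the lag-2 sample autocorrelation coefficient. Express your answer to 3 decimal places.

Mean x̄ = (38 + 39 + 46 + 45 + 48 + 52 + 51 + 57)/8 = 47.0000
Deviations from mean: -9.0000, -8.0000, -1.0000, -2.0000, 1.0000, 5.0000, 4.0000, 10.0000
Numerator Σ_{t=1}^{6}(x_t−x̄)(x_{t+2}−x̄) = 68.0000
Denominator Σ(x_t−x̄)² = 292.0000
r_2 = 68.0000 / 292.0000 = 0.233

0.233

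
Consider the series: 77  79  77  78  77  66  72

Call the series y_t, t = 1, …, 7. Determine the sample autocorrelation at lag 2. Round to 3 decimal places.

Mean ȳ = (77 + 79 + 77 + 78 + 77 + 66 + 72)/7 = 75.1429
Deviations from mean: 1.8571, 3.8571, 1.8571, 2.8571, 1.8571, -9.1429, -3.1429
Σ(y_t−ȳ)(y_{t+2}−ȳ) = (3.4490) + (11.0204) + (3.4490) + (-26.1224) + (-5.8367) = -14.0408
Denominator Σ(y_t−ȳ)² = 126.8571
r_2 = -14.0408 / 126.8571 = -0.111

-0.111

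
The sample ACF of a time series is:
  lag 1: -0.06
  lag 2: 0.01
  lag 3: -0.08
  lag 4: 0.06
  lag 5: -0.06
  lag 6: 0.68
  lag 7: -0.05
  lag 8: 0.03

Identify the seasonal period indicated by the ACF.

The largest autocorrelation is r_6 = 0.68; the remaining lags stay at or below 0.06.
The dominant spike at lag 6 indicates a seasonal period of 6.

6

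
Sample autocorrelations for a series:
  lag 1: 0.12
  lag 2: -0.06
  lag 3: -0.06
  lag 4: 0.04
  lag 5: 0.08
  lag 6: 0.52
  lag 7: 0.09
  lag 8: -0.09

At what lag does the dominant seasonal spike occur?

The largest autocorrelation is r_6 = 0.52; the remaining lags stay at or below 0.12.
The dominant spike at lag 6 indicates a seasonal period of 6.

6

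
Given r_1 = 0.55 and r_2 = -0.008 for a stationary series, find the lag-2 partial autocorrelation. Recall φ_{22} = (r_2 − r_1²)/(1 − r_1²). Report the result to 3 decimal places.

-0.445

φ_{22} = (r_2 − r_1²) / (1 − r_1²)
r_1² = (0.55)² = 0.3025
Numerator = -0.008 − 0.3025 = -0.3105; denominator = 1 − 0.3025 = 0.6975
φ_{22} = -0.3105 / 0.6975 = -0.445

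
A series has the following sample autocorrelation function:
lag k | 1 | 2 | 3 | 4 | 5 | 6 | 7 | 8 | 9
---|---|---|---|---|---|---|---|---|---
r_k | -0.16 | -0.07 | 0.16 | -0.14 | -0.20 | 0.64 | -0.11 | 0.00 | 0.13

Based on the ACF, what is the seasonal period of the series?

6

The largest autocorrelation is r_6 = 0.64; the remaining lags stay at or below 0.16.
The dominant spike at lag 6 indicates a seasonal period of 6.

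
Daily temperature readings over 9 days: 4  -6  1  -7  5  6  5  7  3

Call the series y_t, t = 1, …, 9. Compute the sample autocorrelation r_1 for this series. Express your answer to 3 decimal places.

0.086

Mean ȳ = (4 − 6 + 1 − 7 + 5 + 6 + 5 + 7 + 3)/9 = 2.0000
Numerator Σ_{t=1}^{8}(y_t−ȳ)(y_{t+1}−ȳ) = 18.0000
Denominator Σ(y_t−ȳ)² = 210.0000
r_1 = 18.0000 / 210.0000 = 0.086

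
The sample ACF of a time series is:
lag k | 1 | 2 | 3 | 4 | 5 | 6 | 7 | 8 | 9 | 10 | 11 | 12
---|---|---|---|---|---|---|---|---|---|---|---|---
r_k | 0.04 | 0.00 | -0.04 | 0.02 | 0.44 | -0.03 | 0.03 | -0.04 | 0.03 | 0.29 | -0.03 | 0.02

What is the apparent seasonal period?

5

The largest autocorrelation is r_5 = 0.44, with a weaker echo at lag 10 (0.29); the remaining lags stay at or below 0.04.
The dominant spike at lag 5 indicates a seasonal period of 5.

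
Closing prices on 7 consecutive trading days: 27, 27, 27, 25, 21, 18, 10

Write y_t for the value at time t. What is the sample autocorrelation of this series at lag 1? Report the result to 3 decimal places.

0.461

Mean ȳ = (27 + 27 + 27 + 25 + 21 + 18 + 10)/7 = 22.1429
Σ(y_t−ȳ)(y_{t+1}−ȳ) = (23.5918) + (23.5918) + (13.8776) + (-3.2653) + (4.7347) + (50.3061) = 112.8367
Denominator Σ(y_t−ȳ)² = 244.8571
r_1 = 112.8367 / 244.8571 = 0.461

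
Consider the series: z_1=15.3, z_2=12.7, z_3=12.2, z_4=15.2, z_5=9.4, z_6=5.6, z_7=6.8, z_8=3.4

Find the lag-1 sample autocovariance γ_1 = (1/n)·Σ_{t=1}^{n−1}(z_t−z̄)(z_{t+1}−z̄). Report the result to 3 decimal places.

Mean z̄ = (15.3 + 12.7 + 12.2 + 15.2 + 9.4 + 5.6 + 6.8 + 3.4)/8 = 10.0750
Σ_{t=1}^{7}(z_t−z̄)(z_{t+1}−z̄) = 66.2619
γ_1 = 66.2619 / 8 = 8.283

8.283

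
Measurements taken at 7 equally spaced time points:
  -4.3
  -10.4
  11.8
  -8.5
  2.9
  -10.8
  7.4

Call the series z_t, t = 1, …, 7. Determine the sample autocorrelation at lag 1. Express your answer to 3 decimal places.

Mean z̄ = (-4.3 − 10.4 + 11.8 − 8.5 + 2.9 − 10.8 + 7.4)/7 = -1.7000
Deviations from mean: -2.6000, -8.7000, 13.5000, -6.8000, 4.6000, -9.1000, 9.1000
Σ(z_t−z̄)(z_{t+1}−z̄) = (22.6200) + (-117.4500) + (-91.8000) + (-31.2800) + (-41.8600) + (-82.8100) = -342.5800
Denominator Σ(z_t−z̄)² = 497.7200
r_1 = -342.5800 / 497.7200 = -0.688

-0.688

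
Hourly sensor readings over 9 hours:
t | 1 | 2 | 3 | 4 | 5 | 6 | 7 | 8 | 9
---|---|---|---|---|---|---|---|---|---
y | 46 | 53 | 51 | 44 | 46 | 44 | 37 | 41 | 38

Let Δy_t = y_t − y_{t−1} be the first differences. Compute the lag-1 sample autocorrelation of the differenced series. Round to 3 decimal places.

-0.324

First differences Δy: 7, -2, -7, 2, -2, -7, 4, -3
Mean of differences = -1.0000
Numerator Σ(Δy_t−Δȳ)(Δy_{t+1}−Δȳ) = -57.0000
Denominator Σ(Δy_t−Δȳ)² = 176.0000
r_1(Δy) = -57.0000 / 176.0000 = -0.324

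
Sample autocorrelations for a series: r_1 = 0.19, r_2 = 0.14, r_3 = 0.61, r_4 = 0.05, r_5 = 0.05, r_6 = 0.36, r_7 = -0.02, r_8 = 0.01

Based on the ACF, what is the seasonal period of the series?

The largest autocorrelation is r_3 = 0.61, with a weaker echo at lag 6 (0.36); the remaining lags stay at or below 0.19.
The dominant spike at lag 3 indicates a seasonal period of 3.

3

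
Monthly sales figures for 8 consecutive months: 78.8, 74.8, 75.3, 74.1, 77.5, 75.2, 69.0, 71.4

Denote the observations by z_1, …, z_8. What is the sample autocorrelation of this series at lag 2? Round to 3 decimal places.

-0.193

Mean z̄ = (78.8 + 74.8 + 75.3 + 74.1 + 77.5 + 75.2 + 69.0 + 71.4)/8 = 74.5125
Deviations from mean: 4.2875, 0.2875, 0.7875, -0.4125, 2.9875, 0.6875, -5.5125, -3.1125
Σ(z_t−z̄)(z_{t+2}−z̄) = (3.3764) + (-0.1186) + (2.3527) + (-0.2836) + (-16.4686) + (-2.1398) = -13.2816
Denominator Σ(z_t−z̄)² = 68.7288
r_2 = -13.2816 / 68.7288 = -0.193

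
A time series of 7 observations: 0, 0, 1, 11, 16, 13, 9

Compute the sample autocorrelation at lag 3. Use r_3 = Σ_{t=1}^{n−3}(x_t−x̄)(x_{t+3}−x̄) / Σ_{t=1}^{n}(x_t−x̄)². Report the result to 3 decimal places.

Mean x̄ = (0 + 0 + 1 + 11 + 16 + 13 + 9)/7 = 7.1429
Deviations from mean: -7.1429, -7.1429, -6.1429, 3.8571, 8.8571, 5.8571, 1.8571
Numerator Σ_{t=1}^{4}(x_t−x̄)(x_{t+3}−x̄) = -119.6327
Denominator Σ(x_t−x̄)² = 270.8571
r_3 = -119.6327 / 270.8571 = -0.442

-0.442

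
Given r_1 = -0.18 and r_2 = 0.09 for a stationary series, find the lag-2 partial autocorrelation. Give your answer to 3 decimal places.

φ_{22} = (r_2 − r_1²) / (1 − r_1²)
r_1² = (-0.18)² = 0.0324
Numerator = 0.09 − 0.0324 = 0.0576; denominator = 1 − 0.0324 = 0.9676
φ_{22} = 0.0576 / 0.9676 = 0.060

0.060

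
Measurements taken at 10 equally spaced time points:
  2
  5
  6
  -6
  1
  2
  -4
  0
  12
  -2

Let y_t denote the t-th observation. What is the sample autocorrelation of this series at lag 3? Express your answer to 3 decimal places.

Mean ȳ = (2 + 5 + 6 − 6 + 1 + 2 − 4 + 0 + 12 − 2)/10 = 1.6000
Σ(y_t−ȳ)(y_{t+3}−ȳ) = (-3.0400) + (-2.0400) + (1.7600) + (42.5600) + (0.9600) + (4.1600) + (20.1600) = 64.5200
Denominator Σ(y_t−ȳ)² = 244.4000
r_3 = 64.5200 / 244.4000 = 0.264

0.264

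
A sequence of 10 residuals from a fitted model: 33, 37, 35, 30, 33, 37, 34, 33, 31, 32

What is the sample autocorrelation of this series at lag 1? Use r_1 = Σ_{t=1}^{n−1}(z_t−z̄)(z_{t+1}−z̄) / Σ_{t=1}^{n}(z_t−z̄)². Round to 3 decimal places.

0.098

Mean z̄ = (33 + 37 + 35 + 30 + 33 + 37 + 34 + 33 + 31 + 32)/10 = 33.5000
Numerator Σ_{t=1}^{9}(z_t−z̄)(z_{t+1}−z̄) = 4.7500
Denominator Σ(z_t−z̄)² = 48.5000
r_1 = 4.7500 / 48.5000 = 0.098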